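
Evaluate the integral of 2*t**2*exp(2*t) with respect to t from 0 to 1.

-1/2 + exp(2)/2

Integrate by parts twice (u = t^2, dv = 2*exp(2*t) dt).
An antiderivative is F(t) = (2*t**2 - 2*t + 1)*exp(2*t)/2.
Then F(1) - F(0) = (exp(2)/2) - (1/2) = -1/2 + exp(2)/2.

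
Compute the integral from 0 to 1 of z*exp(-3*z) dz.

Integrate by parts once (u = z, dv = exp(-3*z) dz).
An antiderivative is F(z) = (-3*z - 1)*exp(-3*z)/9.
Then F(1) - F(0) = (-4*exp(-3)/9) - (-1/9) = (-4 + exp(3))*exp(-3)/9.

(-4 + exp(3))*exp(-3)/9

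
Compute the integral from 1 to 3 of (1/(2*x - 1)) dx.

An antiderivative is F(x) = log(2*x - 1)/2.
Then F(3) - F(1) = (log(5)/2) - (0) = log(5)/2.

log(5)/2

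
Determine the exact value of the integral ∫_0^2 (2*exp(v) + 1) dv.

2*exp(2)

An antiderivative is F(v) = v + 2*exp(v).
Then F(2) - F(0) = (2 + 2*exp(2)) - (2) = 2*exp(2).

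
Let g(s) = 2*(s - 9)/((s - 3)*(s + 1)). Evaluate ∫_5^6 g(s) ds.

-8*log(3) - 2*log(2) + 5*log(7)

Factor the denominator: s**2 - 2*s - 3 = (s + 1)(s - 3).
Partial fractions: 2*(s - 9)/((s - 3)*(s + 1)) = 5/(s + 1) - 3/(s - 3).
An antiderivative is F(s) = -3*log(s - 3) + 5*log(s + 1).
Then F(6) - F(5) = (-3*log(3) + 5*log(7)) - (2*log(2) + 5*log(3)) = -8*log(3) - 2*log(2) + 5*log(7).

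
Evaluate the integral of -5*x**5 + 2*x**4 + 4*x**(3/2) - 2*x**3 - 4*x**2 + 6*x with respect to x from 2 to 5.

By the power rule, an antiderivative is F(x) = -5*x**6/6 + 8*x**(5/2)/5 + 2*x**5/5 - x**4/2 - 4*x**3/3 + 3*x**2.
Then F(5) - F(2) = (-12175 + 40*sqrt(5)) - (-236/5 + 32*sqrt(2)/5) = -60639/5 - 32*sqrt(2)/5 + 40*sqrt(5).

-60639/5 - 32*sqrt(2)/5 + 40*sqrt(5)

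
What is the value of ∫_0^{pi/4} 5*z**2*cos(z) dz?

5*sqrt(2)*(-32 + pi**2 + 8*pi)/32

Integrate by parts twice (u = z^2, dv = 5*cos(z) dz).
An antiderivative is F(z) = 5*z**2*sin(z) + 10*z*cos(z) - 10*sin(z).
Then F(pi/4) - F(0) = (5*sqrt(2)*(-32 + pi**2 + 8*pi)/32) - (0) = 5*sqrt(2)*(-32 + pi**2 + 8*pi)/32.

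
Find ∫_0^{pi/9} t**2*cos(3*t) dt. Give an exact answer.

Integrate by parts twice (u = t^2, dv = cos(3*t) dt).
An antiderivative is F(t) = t**2*sin(3*t)/3 + 2*t*cos(3*t)/9 - 2*sin(3*t)/27.
Then F(pi/9) - F(0) = (-sqrt(3)/27 + sqrt(3)*pi**2/486 + pi/81) - (0) = -sqrt(3)/27 + sqrt(3)*pi**2/486 + pi/81.

-sqrt(3)/27 + sqrt(3)*pi**2/486 + pi/81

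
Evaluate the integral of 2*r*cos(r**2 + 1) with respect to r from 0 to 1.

-sin(1) + sin(2)

Let u = r**2 + 1, so du = 2*r dr. When r = 0, u = 1; when r = 1, u = 2.
The integral becomes ∫ cos(u) du from 1 to 2, with antiderivative sin(u).
Back in r: F(r) = sin(r**2 + 1).
Then F(1) - F(0) = (sin(2)) - (sin(1)) = -sin(1) + sin(2).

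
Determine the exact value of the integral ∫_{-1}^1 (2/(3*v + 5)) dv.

An antiderivative is F(v) = 2*log(3*v + 5)/3.
Then F(1) - F(-1) = (log(4)) - (2*log(2)/3) = 4*log(2)/3.

4*log(2)/3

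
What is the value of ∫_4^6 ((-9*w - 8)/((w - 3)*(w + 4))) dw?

-4*log(5) - 5*log(3) + 8*log(2)

Factor the denominator: w**2 + w - 12 = (w + 4)(w - 3).
Partial fractions: (-9*w - 8)/((w - 3)*(w + 4)) = -4/(w + 4) - 5/(w - 3).
An antiderivative is F(w) = -5*log(w - 3) - 4*log(w + 4).
Then F(6) - F(4) = (-4*log(5) - 5*log(3) - 4*log(2)) - (-12*log(2)) = -4*log(5) - 5*log(3) + 8*log(2).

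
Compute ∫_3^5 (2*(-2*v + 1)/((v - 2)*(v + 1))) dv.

log(4/81)

Factor the denominator: v**2 - v - 2 = (v + 1)(v - 2).
Partial fractions: 2*(-2*v + 1)/((v - 2)*(v + 1)) = -2/(v + 1) - 2/(v - 2).
An antiderivative is F(v) = -2*log(v - 2) - 2*log(v + 1).
Then F(5) - F(3) = (-4*log(3) - 2*log(2)) - (-log(16)) = log(4/81).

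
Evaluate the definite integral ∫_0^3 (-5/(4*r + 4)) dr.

-5*log(2)/2

An antiderivative is F(r) = -5*log(4*r + 4)/4.
Then F(3) - F(0) = (-log(32)) - (-5*log(2)/2) = -5*log(2)/2.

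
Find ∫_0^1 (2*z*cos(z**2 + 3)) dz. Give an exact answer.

sin(4) - sin(3)

Let u = z**2 + 3, so du = 2*z dz. When z = 0, u = 3; when z = 1, u = 4.
The integral becomes ∫ cos(u) du from 3 to 4, with antiderivative sin(u).
Back in z: F(z) = sin(z**2 + 3).
Then F(1) - F(0) = (sin(4)) - (sin(3)) = sin(4) - sin(3).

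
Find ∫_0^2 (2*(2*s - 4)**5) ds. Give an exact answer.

-2048/3

Let u = 2*s - 4, so du = 2 ds. When s = 0, u = -4; when s = 2, u = 0.
The integral becomes ∫ u**5 du from -4 to 0, with antiderivative u**6/6.
Back in s: F(s) = (2*s - 4)**6/6.
Then F(2) - F(0) = (0) - (2048/3) = -2048/3.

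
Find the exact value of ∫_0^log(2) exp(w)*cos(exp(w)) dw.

Let u = exp(w), so du = exp(w) dw. When w = 0, u = 1; when w = log(2), u = 2.
The integral becomes ∫ cos(u) du from 1 to 2, with antiderivative sin(u).
Back in w: F(w) = sin(exp(w)).
Then F(log(2)) - F(0) = (sin(2)) - (sin(1)) = -sin(1) + sin(2).

-sin(1) + sin(2)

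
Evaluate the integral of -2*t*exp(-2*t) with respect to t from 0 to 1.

Integrate by parts once (u = t, dv = -2*exp(-2*t) dt).
An antiderivative is F(t) = (2*t + 1)*exp(-2*t)/2.
Then F(1) - F(0) = (3*exp(-2)/2) - (1/2) = (3 - exp(2))*exp(-2)/2.

(3 - exp(2))*exp(-2)/2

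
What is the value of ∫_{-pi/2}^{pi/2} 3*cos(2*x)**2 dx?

Use the identity cos^2(2*x) = (1 + cos(4*x))/2.
An antiderivative is F(x) = 3*x/2 + 3*sin(4*x)/8.
Then F(pi/2) - F(-pi/2) = (3*pi/4) - (-3*pi/4) = 3*pi/2.

3*pi/2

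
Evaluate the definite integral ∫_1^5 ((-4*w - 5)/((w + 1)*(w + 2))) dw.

-3*log(7) + 2*log(3)

Factor the denominator: w**2 + 3*w + 2 = (w + 2)(w + 1).
Partial fractions: (-4*w - 5)/((w + 1)*(w + 2)) = -3/(w + 2) - 1/(w + 1).
An antiderivative is F(w) = -log(w + 1) - 3*log(w + 2).
Then F(5) - F(1) = (-3*log(7) - log(3) - log(2)) - (-log(54)) = -3*log(7) + 2*log(3).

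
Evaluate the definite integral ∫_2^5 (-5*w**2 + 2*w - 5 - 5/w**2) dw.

-381/2

By the power rule, an antiderivative is F(w) = -5*w**3/3 + w**2 - 5*w + 5/w.
Then F(5) - F(2) = (-622/3) - (-101/6) = -381/2.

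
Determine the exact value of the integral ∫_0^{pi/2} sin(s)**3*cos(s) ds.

1/4

Let u = sin(s), so du = cos(s) ds. When s = 0, u = 0; when s = pi/2, u = 1.
The integral becomes ∫ u**3 du from 0 to 1, with antiderivative u**4/4.
Back in s: F(s) = sin(s)**4/4.
Then F(pi/2) - F(0) = (1/4) - (0) = 1/4.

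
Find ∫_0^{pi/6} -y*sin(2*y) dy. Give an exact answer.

Integrate by parts once (u = y, dv = -sin(2*y) dy).
An antiderivative is F(y) = y*cos(2*y)/2 - sin(2*y)/4.
Then F(pi/6) - F(0) = (-sqrt(3)/8 + pi/24) - (0) = -sqrt(3)/8 + pi/24.

-sqrt(3)/8 + pi/24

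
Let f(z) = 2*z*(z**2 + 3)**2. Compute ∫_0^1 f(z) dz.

Let u = z**2 + 3, so du = 2*z dz. When z = 0, u = 3; when z = 1, u = 4.
The integral becomes ∫ u**2 du from 3 to 4, with antiderivative u**3/3.
Back in z: F(z) = (z**2 + 3)**3/3.
Then F(1) - F(0) = (64/3) - (9) = 37/3.

37/3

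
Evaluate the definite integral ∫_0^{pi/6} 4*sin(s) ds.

4 - 2*sqrt(3)

An antiderivative is F(s) = -4*cos(s).
Then F(pi/6) - F(0) = (-2*sqrt(3)) - (-4) = 4 - 2*sqrt(3).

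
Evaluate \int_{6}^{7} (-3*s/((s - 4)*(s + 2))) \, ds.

log(32/81)

Factor the denominator: s**2 - 2*s - 8 = (s + 2)(s - 4).
Partial fractions: -3*s/((s - 4)*(s + 2)) = -1/(s + 2) - 2/(s - 4).
An antiderivative is F(s) = -2*log(s - 4) - log(s + 2).
Then F(7) - F(6) = (-log(81)) - (-log(32)) = log(32/81).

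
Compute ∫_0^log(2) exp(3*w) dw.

Let u = exp(w), so du = exp(w) dw. When w = 0, u = 1; when w = log(2), u = 2.
The integral becomes ∫ u**2 du from 1 to 2, with antiderivative u**3/3.
Back in w: F(w) = exp(3*w)/3.
Then F(log(2)) - F(0) = (8/3) - (1/3) = 7/3.

7/3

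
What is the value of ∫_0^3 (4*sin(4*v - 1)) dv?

Let u = 4*v - 1, so du = 4 dv. When v = 0, u = -1; when v = 3, u = 11.
The integral becomes ∫ sin(u) du from -1 to 11, with antiderivative -cos(u).
Back in v: F(v) = -cos(4*v - 1).
Then F(3) - F(0) = (-cos(11)) - (-cos(1)) = -cos(11) + cos(1).

-cos(11) + cos(1)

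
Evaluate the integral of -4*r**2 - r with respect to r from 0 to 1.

-11/6

By the power rule, an antiderivative is F(r) = -4*r**3/3 - r**2/2.
Then F(1) - F(0) = (-11/6) - (0) = -11/6.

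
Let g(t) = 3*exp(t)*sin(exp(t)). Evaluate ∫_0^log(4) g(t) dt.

Let u = exp(t), so du = exp(t) dt. When t = 0, u = 1; when t = log(4), u = 4.
The integral becomes 3·∫ sin(u) du from 1 to 4, with antiderivative -3*cos(u).
Back in t: F(t) = -3*cos(exp(t)).
Then F(log(4)) - F(0) = (-3*cos(4)) - (-3*cos(1)) = 3*cos(1) - 3*cos(4).

3*cos(1) - 3*cos(4)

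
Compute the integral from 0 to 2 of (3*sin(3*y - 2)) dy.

Let u = 3*y - 2, so du = 3 dy. When y = 0, u = -2; when y = 2, u = 4.
The integral becomes ∫ sin(u) du from -2 to 4, with antiderivative -cos(u).
Back in y: F(y) = -cos(3*y - 2).
Then F(2) - F(0) = (-cos(4)) - (-cos(2)) = cos(2) - cos(4).

cos(2) - cos(4)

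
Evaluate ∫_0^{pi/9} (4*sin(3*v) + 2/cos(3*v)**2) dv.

2/3 + 2*sqrt(3)/3

An antiderivative is F(v) = -4*cos(3*v)/3 + 2*tan(3*v)/3.
Then F(pi/9) - F(0) = (-2/3 + 2*sqrt(3)/3) - (-4/3) = 2/3 + 2*sqrt(3)/3.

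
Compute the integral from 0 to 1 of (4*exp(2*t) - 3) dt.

An antiderivative is F(t) = 2*exp(2*t) - 3*t.
Then F(1) - F(0) = (-3 + 2*exp(2)) - (2) = -5 + 2*exp(2).

-5 + 2*exp(2)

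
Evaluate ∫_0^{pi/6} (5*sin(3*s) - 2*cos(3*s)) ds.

An antiderivative is F(s) = -2*sin(3*s)/3 - 5*cos(3*s)/3.
Then F(pi/6) - F(0) = (-2/3) - (-5/3) = 1.

1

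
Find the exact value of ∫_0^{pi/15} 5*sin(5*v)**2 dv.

-sqrt(3)/8 + pi/6

Use the identity sin^2(5*v) = (1 - cos(10*v))/2.
An antiderivative is F(v) = 5*v/2 - sin(10*v)/4.
Then F(pi/15) - F(0) = (-sqrt(3)/8 + pi/6) - (0) = -sqrt(3)/8 + pi/6.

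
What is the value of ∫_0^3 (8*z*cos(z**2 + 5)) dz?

-4*sin(5) + 4*sin(14)

Let u = z**2 + 5, so du = 2*z dz. When z = 0, u = 5; when z = 3, u = 14.
The integral becomes 4·∫ cos(u) du from 5 to 14, with antiderivative 4*sin(u).
Back in z: F(z) = 4*sin(z**2 + 5).
Then F(3) - F(0) = (4*sin(14)) - (4*sin(5)) = -4*sin(5) + 4*sin(14).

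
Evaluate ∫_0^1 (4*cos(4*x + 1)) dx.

sin(5) - sin(1)

Let u = 4*x + 1, so du = 4 dx. When x = 0, u = 1; when x = 1, u = 5.
The integral becomes ∫ cos(u) du from 1 to 5, with antiderivative sin(u).
Back in x: F(x) = sin(4*x + 1).
Then F(1) - F(0) = (sin(5)) - (sin(1)) = sin(5) - sin(1).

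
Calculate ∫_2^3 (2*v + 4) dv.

By the power rule, an antiderivative is F(v) = v**2 + 4*v.
Then F(3) - F(2) = (21) - (12) = 9.

9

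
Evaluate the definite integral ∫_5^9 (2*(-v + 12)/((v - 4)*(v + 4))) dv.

Factor the denominator: v**2 - 16 = (v + 4)(v - 4).
Partial fractions: 2*(-v + 12)/((v - 4)*(v + 4)) = -4/(v + 4) + 2/(v - 4).
An antiderivative is F(v) = 2*log(v - 4) - 4*log(v + 4).
Then F(9) - F(5) = (-4*log(13) + 2*log(5)) - (-8*log(3)) = -4*log(13) + 2*log(5) + 8*log(3).

-4*log(13) + 2*log(5) + 8*log(3)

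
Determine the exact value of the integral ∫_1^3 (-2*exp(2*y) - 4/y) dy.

-exp(6) - log(81) + exp(2)

An antiderivative is F(y) = -exp(2*y) - 4*log(y).
Then F(3) - F(1) = (-exp(6) - log(81)) - (-exp(2)) = -exp(6) - log(81) + exp(2).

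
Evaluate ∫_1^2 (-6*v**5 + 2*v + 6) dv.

By the power rule, an antiderivative is F(v) = -v**6 + v**2 + 6*v.
Then F(2) - F(1) = (-48) - (6) = -54.

-54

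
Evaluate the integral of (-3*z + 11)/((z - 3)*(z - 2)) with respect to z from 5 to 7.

-5*log(5) + 2*log(2) + 5*log(3)

Factor the denominator: z**2 - 5*z + 6 = (z - 2)(z - 3).
Partial fractions: (-3*z + 11)/((z - 3)*(z - 2)) = -5/(z - 2) + 2/(z - 3).
An antiderivative is F(z) = 2*log(z - 3) - 5*log(z - 2).
Then F(7) - F(5) = (-5*log(5) + 4*log(2)) - (-5*log(3) + 2*log(2)) = -5*log(5) + 2*log(2) + 5*log(3).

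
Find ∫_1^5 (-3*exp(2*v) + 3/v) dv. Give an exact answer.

-3*exp(10)/2 + 3*log(5) + 3*exp(2)/2

An antiderivative is F(v) = -3*exp(2*v)/2 + 3*log(v).
Then F(5) - F(1) = (-3*exp(10)/2 + 3*log(5)) - (-3*exp(2)/2) = -3*exp(10)/2 + 3*log(5) + 3*exp(2)/2.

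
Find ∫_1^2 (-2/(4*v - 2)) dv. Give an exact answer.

An antiderivative is F(v) = -log(4*v - 2)/2.
Then F(2) - F(1) = (-log(6)/2) - (-log(2)/2) = -log(6)/2 + log(2)/2.

-log(6)/2 + log(2)/2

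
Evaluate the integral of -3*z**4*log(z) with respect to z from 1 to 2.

93/25 - 96*log(2)/5

Integrate by parts once (u = ln z, dv = -3*z**4 dz).
An antiderivative is F(z) = -3*z**5*(5*log(z) - 1)/25.
Then F(2) - F(1) = (96/25 - 96*log(2)/5) - (3/25) = 93/25 - 96*log(2)/5.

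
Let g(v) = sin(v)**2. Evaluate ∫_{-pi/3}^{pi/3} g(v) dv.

-sqrt(3)/4 + pi/3

Use the identity sin^2(v) = (1 - cos(2*v))/2.
An antiderivative is F(v) = v/2 - sin(2*v)/4.
Then F(pi/3) - F(-pi/3) = (-sqrt(3)/8 + pi/6) - (-pi/6 + sqrt(3)/8) = -sqrt(3)/4 + pi/3.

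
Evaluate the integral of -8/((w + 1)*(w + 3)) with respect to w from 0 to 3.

-log(16)

Factor the denominator: w**2 + 4*w + 3 = (w + 3)(w + 1).
Partial fractions: -8/((w + 1)*(w + 3)) = 4/(w + 3) - 4/(w + 1).
An antiderivative is F(w) = -4*log(w + 1) + 4*log(w + 3).
Then F(3) - F(0) = (log(81/16)) - (log(81)) = -log(16).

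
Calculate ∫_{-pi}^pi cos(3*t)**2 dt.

Use the identity cos^2(3*t) = (1 + cos(6*t))/2.
An antiderivative is F(t) = t/2 + sin(6*t)/12.
Then F(pi) - F(-pi) = (pi/2) - (-pi/2) = pi.

pi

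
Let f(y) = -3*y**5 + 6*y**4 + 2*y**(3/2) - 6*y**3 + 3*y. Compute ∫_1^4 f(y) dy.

-11551/10

By the power rule, an antiderivative is F(y) = -y**6/2 + 4*y**(5/2)/5 + 6*y**5/5 - 3*y**4/2 + 3*y**2/2.
Then F(4) - F(1) = (-5768/5) - (3/2) = -11551/10.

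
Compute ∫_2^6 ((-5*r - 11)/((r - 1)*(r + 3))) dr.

-3*log(5) - 2*log(3)

Factor the denominator: r**2 + 2*r - 3 = (r + 3)(r - 1).
Partial fractions: (-5*r - 11)/((r - 1)*(r + 3)) = -1/(r + 3) - 4/(r - 1).
An antiderivative is F(r) = -4*log(r - 1) - log(r + 3).
Then F(6) - F(2) = (-4*log(5) - 2*log(3)) - (-log(5)) = -3*log(5) - 2*log(3).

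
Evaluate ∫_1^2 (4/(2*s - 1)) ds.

An antiderivative is F(s) = 2*log(2*s - 1).
Then F(2) - F(1) = (log(9)) - (0) = log(9).

log(9)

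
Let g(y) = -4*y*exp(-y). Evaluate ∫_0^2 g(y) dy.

Integrate by parts once (u = y, dv = -4*exp(-y) dy).
An antiderivative is F(y) = (4*y + 4)*exp(-y).
Then F(2) - F(0) = (12*exp(-2)) - (4) = -4 + 12*exp(-2).

-4 + 12*exp(-2)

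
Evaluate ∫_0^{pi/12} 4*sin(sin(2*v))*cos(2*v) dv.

Let u = sin(2*v), so du = 2*cos(2*v) dv. When v = 0, u = 0; when v = pi/12, u = 1/2.
The integral becomes 2·∫ sin(u) du from 0 to 1/2, with antiderivative -2*cos(u).
Back in v: F(v) = -2*cos(sin(2*v)).
Then F(pi/12) - F(0) = (-2*cos(1/2)) - (-2) = 2 - 2*cos(1/2).

2 - 2*cos(1/2)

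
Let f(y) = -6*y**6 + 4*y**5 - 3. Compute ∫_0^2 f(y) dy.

By the power rule, an antiderivative is F(y) = -6*y**7/7 + 2*y**6/3 - 3*y.
Then F(2) - F(0) = (-1534/21) - (0) = -1534/21.

-1534/21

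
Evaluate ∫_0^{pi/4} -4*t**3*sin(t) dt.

sqrt(2)*(-96*pi - 12*pi**2 + pi**3 + 384)/32

Integrate by parts 3 times (u = t^3, dv = -4*sin(t) dt).
An antiderivative is F(t) = 4*t**3*cos(t) - 12*t**2*sin(t) - 24*t*cos(t) + 24*sin(t).
Then F(pi/4) - F(0) = (sqrt(2)*(-96*pi - 12*pi**2 + pi**3 + 384)/32) - (0) = sqrt(2)*(-96*pi - 12*pi**2 + pi**3 + 384)/32.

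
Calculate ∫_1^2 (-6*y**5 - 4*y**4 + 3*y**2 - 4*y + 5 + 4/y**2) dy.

-399/5

By the power rule, an antiderivative is F(y) = -y**6 - 4*y**5/5 + y**3 - 2*y**2 + 5*y - 4/y.
Then F(2) - F(1) = (-408/5) - (-9/5) = -399/5.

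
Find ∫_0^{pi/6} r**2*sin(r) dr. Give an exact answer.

-2 - sqrt(3)*pi**2/72 + pi/6 + sqrt(3)

Integrate by parts twice (u = r^2, dv = sin(r) dr).
An antiderivative is F(r) = -r**2*cos(r) + 2*r*sin(r) + 2*cos(r).
Then F(pi/6) - F(0) = (-sqrt(3)*pi**2/72 + pi/6 + sqrt(3)) - (2) = -2 - sqrt(3)*pi**2/72 + pi/6 + sqrt(3).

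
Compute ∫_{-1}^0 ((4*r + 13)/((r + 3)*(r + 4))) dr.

Factor the denominator: r**2 + 7*r + 12 = (r + 4)(r + 3).
Partial fractions: (4*r + 13)/((r + 3)*(r + 4)) = 3/(r + 4) + 1/(r + 3).
An antiderivative is F(r) = log(r + 3) + 3*log(r + 4).
Then F(0) - F(-1) = (log(3) + 6*log(2)) - (log(54)) = log(32/9).

log(32/9)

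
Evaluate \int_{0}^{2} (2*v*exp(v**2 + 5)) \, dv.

Let u = v**2 + 5, so du = 2*v dv. When v = 0, u = 5; when v = 2, u = 9.
The integral becomes ∫ exp(u) du from 5 to 9, with antiderivative exp(u).
Back in v: F(v) = exp(v**2 + 5).
Then F(2) - F(0) = (exp(9)) - (exp(5)) = -exp(5) + exp(9).

-exp(5) + exp(9)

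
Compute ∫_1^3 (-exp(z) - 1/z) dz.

An antiderivative is F(z) = -exp(z) - log(z).
Then F(3) - F(1) = (-exp(3) - log(3)) - (-exp(1)) = -exp(3) - log(3) + exp(1).

-exp(3) - log(3) + exp(1)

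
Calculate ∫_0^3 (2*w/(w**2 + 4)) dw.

Let u = w**2 + 4, so du = 2*w dw. When w = 0, u = 4; when w = 3, u = 13.
The integral becomes ∫ 1/u du from 4 to 13, with antiderivative log(u).
Back in w: F(w) = log(w**2 + 4).
Then F(3) - F(0) = (log(13)) - (log(4)) = log(13/4).

log(13/4)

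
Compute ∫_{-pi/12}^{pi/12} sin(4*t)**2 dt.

Use the identity sin^2(4*t) = (1 - cos(8*t))/2.
An antiderivative is F(t) = t/2 - sin(8*t)/16.
Then F(pi/12) - F(-pi/12) = (-sqrt(3)/32 + pi/24) - (-pi/24 + sqrt(3)/32) = -sqrt(3)/16 + pi/12.

-sqrt(3)/16 + pi/12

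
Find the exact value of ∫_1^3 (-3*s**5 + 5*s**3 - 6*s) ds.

By the power rule, an antiderivative is F(s) = -s**6/2 + 5*s**4/4 - 3*s**2.
Then F(3) - F(1) = (-1161/4) - (-9/4) = -288.

-288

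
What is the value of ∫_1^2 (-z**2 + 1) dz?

-4/3

By the power rule, an antiderivative is F(z) = -z**3/3 + z.
Then F(2) - F(1) = (-2/3) - (2/3) = -4/3.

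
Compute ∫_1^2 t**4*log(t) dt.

Integrate by parts once (u = ln t, dv = t**4 dt).
An antiderivative is F(t) = t**5*(5*log(t) - 1)/25.
Then F(2) - F(1) = (-32/25 + 32*log(2)/5) - (-1/25) = -31/25 + 32*log(2)/5.

-31/25 + 32*log(2)/5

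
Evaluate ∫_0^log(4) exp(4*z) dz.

Let u = exp(z), so du = exp(z) dz. When z = 0, u = 1; when z = log(4), u = 4.
The integral becomes ∫ u**3 du from 1 to 4, with antiderivative u**4/4.
Back in z: F(z) = exp(4*z)/4.
Then F(log(4)) - F(0) = (64) - (1/4) = 255/4.

255/4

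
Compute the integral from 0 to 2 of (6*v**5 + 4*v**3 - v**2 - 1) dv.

By the power rule, an antiderivative is F(v) = v**6 + v**4 - v**3/3 - v.
Then F(2) - F(0) = (226/3) - (0) = 226/3.

226/3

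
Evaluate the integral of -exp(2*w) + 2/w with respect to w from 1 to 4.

An antiderivative is F(w) = -exp(2*w)/2 + 2*log(w).
Then F(4) - F(1) = (-exp(8)/2 + log(16)) - (-exp(2)/2) = -exp(8)/2 + log(16) + exp(2)/2.

-exp(8)/2 + log(16) + exp(2)/2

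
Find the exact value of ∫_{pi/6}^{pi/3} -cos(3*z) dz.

1/3

An antiderivative is F(z) = -sin(3*z)/3.
Then F(pi/3) - F(pi/6) = (0) - (-1/3) = 1/3.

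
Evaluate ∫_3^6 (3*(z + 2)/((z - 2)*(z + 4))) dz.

Factor the denominator: z**2 + 2*z - 8 = (z + 4)(z - 2).
Partial fractions: 3*(z + 2)/((z - 2)*(z + 4)) = 1/(z + 4) + 2/(z - 2).
An antiderivative is F(z) = 2*log(z - 2) + log(z + 4).
Then F(6) - F(3) = (log(5) + 5*log(2)) - (log(7)) = -log(7) + log(5) + 5*log(2).

-log(7) + log(5) + 5*log(2)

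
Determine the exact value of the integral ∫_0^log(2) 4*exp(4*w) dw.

15

Let u = exp(w), so du = exp(w) dw. When w = 0, u = 1; when w = log(2), u = 2.
The integral becomes 4·∫ u**3 du from 1 to 2, with antiderivative u**4.
Back in w: F(w) = exp(4*w).
Then F(log(2)) - F(0) = (16) - (1) = 15.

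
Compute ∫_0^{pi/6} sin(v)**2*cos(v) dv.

Let u = sin(v), so du = cos(v) dv. When v = 0, u = 0; when v = pi/6, u = 1/2.
The integral becomes ∫ u**2 du from 0 to 1/2, with antiderivative u**3/3.
Back in v: F(v) = sin(v)**3/3.
Then F(pi/6) - F(0) = (1/24) - (0) = 1/24.

1/24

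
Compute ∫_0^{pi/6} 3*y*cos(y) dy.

-3 + pi/4 + 3*sqrt(3)/2

Integrate by parts once (u = y, dv = 3*cos(y) dy).
An antiderivative is F(y) = 3*y*sin(y) + 3*cos(y).
Then F(pi/6) - F(0) = (pi/4 + 3*sqrt(3)/2) - (3) = -3 + pi/4 + 3*sqrt(3)/2.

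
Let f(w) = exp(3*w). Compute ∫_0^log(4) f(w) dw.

21

Let u = exp(w), so du = exp(w) dw. When w = 0, u = 1; when w = log(4), u = 4.
The integral becomes ∫ u**2 du from 1 to 4, with antiderivative u**3/3.
Back in w: F(w) = exp(3*w)/3.
Then F(log(4)) - F(0) = (64/3) - (1/3) = 21.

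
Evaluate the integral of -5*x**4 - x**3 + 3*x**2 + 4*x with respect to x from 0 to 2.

By the power rule, an antiderivative is F(x) = -x**5 - x**4/4 + x**3 + 2*x**2.
Then F(2) - F(0) = (-20) - (0) = -20.

-20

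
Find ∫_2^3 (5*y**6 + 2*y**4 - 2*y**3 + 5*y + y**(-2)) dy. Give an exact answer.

322409/210

By the power rule, an antiderivative is F(y) = 5*y**7/7 + 2*y**5/5 - y**4/2 + 5*y**2/2 - 1/y.
Then F(3) - F(2) = (172306/105) - (7401/70) = 322409/210.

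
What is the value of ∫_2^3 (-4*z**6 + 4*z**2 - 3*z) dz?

By the power rule, an antiderivative is F(z) = -4*z**7/7 + 4*z**3/3 - 3*z**2/2.
Then F(3) - F(2) = (-17181/14) - (-1438/21) = -48667/42.

-48667/42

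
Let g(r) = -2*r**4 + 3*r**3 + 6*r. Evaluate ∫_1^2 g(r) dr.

157/20

By the power rule, an antiderivative is F(r) = -2*r**5/5 + 3*r**4/4 + 3*r**2.
Then F(2) - F(1) = (56/5) - (67/20) = 157/20.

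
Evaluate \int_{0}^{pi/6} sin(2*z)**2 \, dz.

Use the identity sin^2(2*z) = (1 - cos(4*z))/2.
An antiderivative is F(z) = z/2 - sin(4*z)/8.
Then F(pi/6) - F(0) = (-sqrt(3)/16 + pi/12) - (0) = -sqrt(3)/16 + pi/12.

-sqrt(3)/16 + pi/12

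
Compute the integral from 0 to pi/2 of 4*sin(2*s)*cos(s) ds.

8/3

Use the identity sin(2*s)cos(s) = [sin(3*s) + sin(s)]/2.
An antiderivative is F(s) = -2*cos(s) - 2*cos(3*s)/3.
Then F(pi/2) - F(0) = (0) - (-8/3) = 8/3.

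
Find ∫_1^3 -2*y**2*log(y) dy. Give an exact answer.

Integrate by parts once (u = ln y, dv = -2*y**2 dy).
An antiderivative is F(y) = -2*y**3*(3*log(y) - 1)/9.
Then F(3) - F(1) = (6 - 18*log(3)) - (2/9) = 52/9 - 18*log(3).

52/9 - 18*log(3)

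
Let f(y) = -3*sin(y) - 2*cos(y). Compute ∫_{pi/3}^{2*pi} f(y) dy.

3/2 + sqrt(3)

An antiderivative is F(y) = -2*sin(y) + 3*cos(y).
Then F(2*pi) - F(pi/3) = (3) - (3/2 - sqrt(3)) = 3/2 + sqrt(3).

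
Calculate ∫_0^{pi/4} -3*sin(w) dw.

An antiderivative is F(w) = 3*cos(w).
Then F(pi/4) - F(0) = (3*sqrt(2)/2) - (3) = -3 + 3*sqrt(2)/2.

-3 + 3*sqrt(2)/2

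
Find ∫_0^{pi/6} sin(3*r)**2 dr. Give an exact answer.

Use the identity sin^2(3*r) = (1 - cos(6*r))/2.
An antiderivative is F(r) = r/2 - sin(6*r)/12.
Then F(pi/6) - F(0) = (pi/12) - (0) = pi/12.

pi/12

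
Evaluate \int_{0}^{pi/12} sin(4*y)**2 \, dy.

Use the identity sin^2(4*y) = (1 - cos(8*y))/2.
An antiderivative is F(y) = y/2 - sin(8*y)/16.
Then F(pi/12) - F(0) = (-sqrt(3)/32 + pi/24) - (0) = -sqrt(3)/32 + pi/24.

-sqrt(3)/32 + pi/24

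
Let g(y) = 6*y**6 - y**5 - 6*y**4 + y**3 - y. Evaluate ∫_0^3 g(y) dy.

By the power rule, an antiderivative is F(y) = 6*y**7/7 - y**6/6 - 6*y**5/5 + y**4/4 - y**2/2.
Then F(3) - F(0) = (206811/140) - (0) = 206811/140.

206811/140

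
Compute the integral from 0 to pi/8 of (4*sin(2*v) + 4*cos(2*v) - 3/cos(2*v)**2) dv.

1/2

An antiderivative is F(v) = 2*sin(2*v) - 2*cos(2*v) - 3*tan(2*v)/2.
Then F(pi/8) - F(0) = (-3/2) - (-2) = 1/2.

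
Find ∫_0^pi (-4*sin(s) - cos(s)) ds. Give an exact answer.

An antiderivative is F(s) = -sin(s) + 4*cos(s).
Then F(pi) - F(0) = (-4) - (4) = -8.

-8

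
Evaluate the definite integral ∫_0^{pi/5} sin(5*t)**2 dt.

Use the identity sin^2(5*t) = (1 - cos(10*t))/2.
An antiderivative is F(t) = t/2 - sin(10*t)/20.
Then F(pi/5) - F(0) = (pi/10) - (0) = pi/10.

pi/10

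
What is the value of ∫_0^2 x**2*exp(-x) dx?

Integrate by parts twice (u = x^2, dv = exp(-x) dx).
An antiderivative is F(x) = (-x**2 - 2*x - 2)*exp(-x).
Then F(2) - F(0) = (-10*exp(-2)) - (-2) = 2 - 10*exp(-2).

2 - 10*exp(-2)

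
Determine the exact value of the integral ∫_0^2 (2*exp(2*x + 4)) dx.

-exp(4) + exp(8)

Let u = 2*x + 4, so du = 2 dx. When x = 0, u = 4; when x = 2, u = 8.
The integral becomes ∫ exp(u) du from 4 to 8, with antiderivative exp(u).
Back in x: F(x) = exp(2*x + 4).
Then F(2) - F(0) = (exp(8)) - (exp(4)) = -exp(4) + exp(8).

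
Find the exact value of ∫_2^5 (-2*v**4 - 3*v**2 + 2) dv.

By the power rule, an antiderivative is F(v) = -2*v**5/5 - v**3 + 2*v.
Then F(5) - F(2) = (-1365) - (-84/5) = -6741/5.

-6741/5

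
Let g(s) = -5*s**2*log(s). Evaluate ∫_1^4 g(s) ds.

Integrate by parts once (u = ln s, dv = -5*s**2 ds).
An antiderivative is F(s) = -5*s**3*(3*log(s) - 1)/9.
Then F(4) - F(1) = (320/9 - 640*log(2)/3) - (5/9) = 35 - 640*log(2)/3.

35 - 640*log(2)/3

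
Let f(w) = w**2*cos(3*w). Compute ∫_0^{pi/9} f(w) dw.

-sqrt(3)/27 + sqrt(3)*pi**2/486 + pi/81

Integrate by parts twice (u = w^2, dv = cos(3*w) dw).
An antiderivative is F(w) = w**2*sin(3*w)/3 + 2*w*cos(3*w)/9 - 2*sin(3*w)/27.
Then F(pi/9) - F(0) = (-sqrt(3)/27 + sqrt(3)*pi**2/486 + pi/81) - (0) = -sqrt(3)/27 + sqrt(3)*pi**2/486 + pi/81.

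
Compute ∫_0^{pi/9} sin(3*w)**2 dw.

-sqrt(3)/24 + pi/18

Use the identity sin^2(3*w) = (1 - cos(6*w))/2.
An antiderivative is F(w) = w/2 - sin(6*w)/12.
Then F(pi/9) - F(0) = (-sqrt(3)/24 + pi/18) - (0) = -sqrt(3)/24 + pi/18.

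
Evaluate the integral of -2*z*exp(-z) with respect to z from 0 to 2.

-2 + 6*exp(-2)

Integrate by parts once (u = z, dv = -2*exp(-z) dz).
An antiderivative is F(z) = (2*z + 2)*exp(-z).
Then F(2) - F(0) = (6*exp(-2)) - (2) = -2 + 6*exp(-2).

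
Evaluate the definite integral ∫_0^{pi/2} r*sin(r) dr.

Integrate by parts once (u = r, dv = sin(r) dr).
An antiderivative is F(r) = -r*cos(r) + sin(r).
Then F(pi/2) - F(0) = (1) - (0) = 1.

1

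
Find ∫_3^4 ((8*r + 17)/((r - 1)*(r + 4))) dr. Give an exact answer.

-3*log(7) + 4*log(2) + 5*log(3)

Factor the denominator: r**2 + 3*r - 4 = (r + 4)(r - 1).
Partial fractions: (8*r + 17)/((r - 1)*(r + 4)) = 3/(r + 4) + 5/(r - 1).
An antiderivative is F(r) = 5*log(r - 1) + 3*log(r + 4).
Then F(4) - F(3) = (5*log(3) + 9*log(2)) - (5*log(2) + 3*log(7)) = -3*log(7) + 4*log(2) + 5*log(3).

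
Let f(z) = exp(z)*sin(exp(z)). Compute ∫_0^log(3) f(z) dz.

Let u = exp(z), so du = exp(z) dz. When z = 0, u = 1; when z = log(3), u = 3.
The integral becomes ∫ sin(u) du from 1 to 3, with antiderivative -cos(u).
Back in z: F(z) = -cos(exp(z)).
Then F(log(3)) - F(0) = (-cos(3)) - (-cos(1)) = cos(1) - cos(3).

cos(1) - cos(3)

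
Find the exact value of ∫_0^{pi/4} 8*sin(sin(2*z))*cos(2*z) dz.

Let u = sin(2*z), so du = 2*cos(2*z) dz. When z = 0, u = 0; when z = pi/4, u = 1.
The integral becomes 4·∫ sin(u) du from 0 to 1, with antiderivative -4*cos(u).
Back in z: F(z) = -4*cos(sin(2*z)).
Then F(pi/4) - F(0) = (-4*cos(1)) - (-4) = 4 - 4*cos(1).

4 - 4*cos(1)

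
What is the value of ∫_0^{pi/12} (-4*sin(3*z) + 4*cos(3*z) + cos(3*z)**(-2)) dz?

An antiderivative is F(z) = 4*sin(3*z)/3 + 4*cos(3*z)/3 + tan(3*z)/3.
Then F(pi/12) - F(0) = (1/3 + 4*sqrt(2)/3) - (4/3) = -1 + 4*sqrt(2)/3.

-1 + 4*sqrt(2)/3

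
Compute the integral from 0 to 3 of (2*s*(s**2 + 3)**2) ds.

567

Let u = s**2 + 3, so du = 2*s ds. When s = 0, u = 3; when s = 3, u = 12.
The integral becomes ∫ u**2 du from 3 to 12, with antiderivative u**3/3.
Back in s: F(s) = (s**2 + 3)**3/3.
Then F(3) - F(0) = (576) - (9) = 567.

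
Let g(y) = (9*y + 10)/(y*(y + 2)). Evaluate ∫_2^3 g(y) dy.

Factor the denominator: y**2 + 2*y = (y + 2)y.
Partial fractions: (9*y + 10)/(y*(y + 2)) = 4/(y + 2) + 5/y.
An antiderivative is F(y) = 5*log(y) + 4*log(y + 2).
Then F(3) - F(2) = (5*log(3) + 4*log(5)) - (13*log(2)) = -13*log(2) + 5*log(3) + 4*log(5).

-13*log(2) + 5*log(3) + 4*log(5)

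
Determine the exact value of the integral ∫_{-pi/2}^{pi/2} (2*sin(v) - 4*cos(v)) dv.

An antiderivative is F(v) = -4*sin(v) - 2*cos(v).
Then F(pi/2) - F(-pi/2) = (-4) - (4) = -8.

-8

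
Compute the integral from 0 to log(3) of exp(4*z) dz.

20

Let u = exp(z), so du = exp(z) dz. When z = 0, u = 1; when z = log(3), u = 3.
The integral becomes ∫ u**3 du from 1 to 3, with antiderivative u**4/4.
Back in z: F(z) = exp(4*z)/4.
Then F(log(3)) - F(0) = (81/4) - (1/4) = 20.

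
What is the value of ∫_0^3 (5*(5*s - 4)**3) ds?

Let u = 5*s - 4, so du = 5 ds. When s = 0, u = -4; when s = 3, u = 11.
The integral becomes ∫ u**3 du from -4 to 11, with antiderivative u**4/4.
Back in s: F(s) = (5*s - 4)**4/4.
Then F(3) - F(0) = (14641/4) - (64) = 14385/4.

14385/4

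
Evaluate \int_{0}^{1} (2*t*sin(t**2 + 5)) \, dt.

Let u = t**2 + 5, so du = 2*t dt. When t = 0, u = 5; when t = 1, u = 6.
The integral becomes ∫ sin(u) du from 5 to 6, with antiderivative -cos(u).
Back in t: F(t) = -cos(t**2 + 5).
Then F(1) - F(0) = (-cos(6)) - (-cos(5)) = -cos(6) + cos(5).

-cos(6) + cos(5)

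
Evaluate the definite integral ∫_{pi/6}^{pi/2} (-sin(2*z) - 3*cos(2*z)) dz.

An antiderivative is F(z) = -3*sin(2*z)/2 + cos(2*z)/2.
Then F(pi/2) - F(pi/6) = (-1/2) - (1/4 - 3*sqrt(3)/4) = -3/4 + 3*sqrt(3)/4.

-3/4 + 3*sqrt(3)/4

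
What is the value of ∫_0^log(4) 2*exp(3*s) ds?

Let u = exp(s), so du = exp(s) ds. When s = 0, u = 1; when s = log(4), u = 4.
The integral becomes 2·∫ u**2 du from 1 to 4, with antiderivative 2*u**3/3.
Back in s: F(s) = 2*exp(3*s)/3.
Then F(log(4)) - F(0) = (128/3) - (2/3) = 42.

42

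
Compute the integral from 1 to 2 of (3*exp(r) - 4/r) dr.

An antiderivative is F(r) = 3*exp(r) - 4*log(r).
Then F(2) - F(1) = (-log(16) + 3*exp(2)) - (3*exp(1)) = -3*exp(1) - log(16) + 3*exp(2).

-3*exp(1) - log(16) + 3*exp(2)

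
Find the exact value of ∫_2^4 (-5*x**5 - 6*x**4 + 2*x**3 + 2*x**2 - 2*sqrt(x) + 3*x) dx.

By the power rule, an antiderivative is F(x) = -5*x**6/6 - 6*x**5/5 + x**4/2 - 4*x**(3/2)/3 + 2*x**3/3 + 3*x**2/2.
Then F(4) - F(2) = (-66872/15) - (-362/5 - 8*sqrt(2)/3) = -65786/15 + 8*sqrt(2)/3.

-65786/15 + 8*sqrt(2)/3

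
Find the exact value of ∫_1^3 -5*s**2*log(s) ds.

Integrate by parts once (u = ln s, dv = -5*s**2 ds).
An antiderivative is F(s) = -5*s**3*(3*log(s) - 1)/9.
Then F(3) - F(1) = (15 - 45*log(3)) - (5/9) = 130/9 - 45*log(3).

130/9 - 45*log(3)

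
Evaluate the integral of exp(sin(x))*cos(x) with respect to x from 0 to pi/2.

Let u = sin(x), so du = cos(x) dx. When x = 0, u = 0; when x = pi/2, u = 1.
The integral becomes ∫ exp(u) du from 0 to 1, with antiderivative exp(u).
Back in x: F(x) = exp(sin(x)).
Then F(pi/2) - F(0) = (E) - (1) = -1 + E.

-1 + E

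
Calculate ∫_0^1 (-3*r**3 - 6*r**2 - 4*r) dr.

By the power rule, an antiderivative is F(r) = -3*r**4/4 - 2*r**3 - 2*r**2.
Then F(1) - F(0) = (-19/4) - (0) = -19/4.

-19/4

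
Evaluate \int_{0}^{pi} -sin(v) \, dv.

-2

An antiderivative is F(v) = cos(v).
Then F(pi) - F(0) = (-1) - (1) = -2.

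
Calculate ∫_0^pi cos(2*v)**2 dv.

pi/2

Use the identity cos^2(2*v) = (1 + cos(4*v))/2.
An antiderivative is F(v) = v/2 + sin(4*v)/8.
Then F(pi) - F(0) = (pi/2) - (0) = pi/2.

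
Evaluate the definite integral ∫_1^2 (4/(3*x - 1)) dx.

-4*log(2)/3 + 4*log(5)/3

An antiderivative is F(x) = 4*log(3*x - 1)/3.
Then F(2) - F(1) = (4*log(5)/3) - (4*log(2)/3) = -4*log(2)/3 + 4*log(5)/3.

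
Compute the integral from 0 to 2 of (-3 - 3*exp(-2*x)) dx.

An antiderivative is F(x) = -3*x + 3*exp(-2*x)/2.
Then F(2) - F(0) = (-6 + 3*exp(-4)/2) - (3/2) = -15/2 + 3*exp(-4)/2.

-15/2 + 3*exp(-4)/2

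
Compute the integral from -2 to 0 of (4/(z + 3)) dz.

An antiderivative is F(z) = 4*log(z + 3).
Then F(0) - F(-2) = (log(81)) - (0) = log(81).

log(81)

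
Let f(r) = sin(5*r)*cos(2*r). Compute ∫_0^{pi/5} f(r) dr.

5*sqrt(5)/84 + 5/28

Use the identity sin(5*r)cos(2*r) = [sin(7*r) + sin(3*r)]/2.
An antiderivative is F(r) = -cos(3*r)/6 - cos(7*r)/14.
Then F(pi/5) - F(0) = (-5/84 + 5*sqrt(5)/84) - (-5/21) = 5*sqrt(5)/84 + 5/28.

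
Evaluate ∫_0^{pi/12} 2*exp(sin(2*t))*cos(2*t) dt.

-1 + exp(1/2)

Let u = sin(2*t), so du = 2*cos(2*t) dt. When t = 0, u = 0; when t = pi/12, u = 1/2.
The integral becomes ∫ exp(u) du from 0 to 1/2, with antiderivative exp(u).
Back in t: F(t) = exp(sin(2*t)).
Then F(pi/12) - F(0) = (exp(1/2)) - (1) = -1 + exp(1/2).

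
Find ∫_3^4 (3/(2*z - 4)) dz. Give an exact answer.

An antiderivative is F(z) = 3*log(2*z - 4)/2.
Then F(4) - F(3) = (log(8)) - (3*log(2)/2) = 3*log(2)/2.

3*log(2)/2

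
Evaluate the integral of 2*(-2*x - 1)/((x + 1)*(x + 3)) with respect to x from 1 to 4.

-5*log(7) + log(5) + 9*log(2)

Factor the denominator: x**2 + 4*x + 3 = (x + 3)(x + 1).
Partial fractions: 2*(-2*x - 1)/((x + 1)*(x + 3)) = -5/(x + 3) + 1/(x + 1).
An antiderivative is F(x) = log(x + 1) - 5*log(x + 3).
Then F(4) - F(1) = (-5*log(7) + log(5)) - (-9*log(2)) = -5*log(7) + log(5) + 9*log(2).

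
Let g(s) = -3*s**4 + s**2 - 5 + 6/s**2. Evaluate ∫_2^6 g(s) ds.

By the power rule, an antiderivative is F(s) = -3*s**5/5 + s**3/3 - 5*s - 6/s.
Then F(6) - F(2) = (-23123/5) - (-443/15) = -68926/15.

-68926/15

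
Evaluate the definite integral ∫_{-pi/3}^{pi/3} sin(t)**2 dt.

-sqrt(3)/4 + pi/3

Use the identity sin^2(t) = (1 - cos(2*t))/2.
An antiderivative is F(t) = t/2 - sin(2*t)/4.
Then F(pi/3) - F(-pi/3) = (-sqrt(3)/8 + pi/6) - (-pi/6 + sqrt(3)/8) = -sqrt(3)/4 + pi/3.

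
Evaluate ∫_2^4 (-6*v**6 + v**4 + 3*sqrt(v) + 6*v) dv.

By the power rule, an antiderivative is F(v) = -6*v**7/7 + v**5/5 + 2*v**(3/2) + 3*v**2.
Then F(4) - F(2) = (-482112/35) - (-3196/35 + 4*sqrt(2)) = -478916/35 - 4*sqrt(2).

-478916/35 - 4*sqrt(2)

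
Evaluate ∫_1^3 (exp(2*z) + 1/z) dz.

-exp(2)/2 + log(3) + exp(6)/2

An antiderivative is F(z) = exp(2*z)/2 + log(z).
Then F(3) - F(1) = (log(3) + exp(6)/2) - (exp(2)/2) = -exp(2)/2 + log(3) + exp(6)/2.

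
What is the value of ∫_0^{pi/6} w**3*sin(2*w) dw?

-3*sqrt(3)/16 - pi**3/864 + sqrt(3)*pi**2/96 + pi/16

Integrate by parts 3 times (u = w^3, dv = sin(2*w) dw).
An antiderivative is F(w) = -w**3*cos(2*w)/2 + 3*w**2*sin(2*w)/4 + 3*w*cos(2*w)/4 - 3*sin(2*w)/8.
Then F(pi/6) - F(0) = (-3*sqrt(3)/16 - pi**3/864 + sqrt(3)*pi**2/96 + pi/16) - (0) = -3*sqrt(3)/16 - pi**3/864 + sqrt(3)*pi**2/96 + pi/16.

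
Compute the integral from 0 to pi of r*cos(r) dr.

-2

Integrate by parts once (u = r, dv = cos(r) dr).
An antiderivative is F(r) = r*sin(r) + cos(r).
Then F(pi) - F(0) = (-1) - (1) = -2.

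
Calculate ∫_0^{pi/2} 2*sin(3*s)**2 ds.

Use the identity sin^2(3*s) = (1 - cos(6*s))/2.
An antiderivative is F(s) = s - sin(6*s)/6.
Then F(pi/2) - F(0) = (pi/2) - (0) = pi/2.

pi/2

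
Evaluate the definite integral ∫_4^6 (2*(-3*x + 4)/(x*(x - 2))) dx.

Factor the denominator: x**2 - 2*x = x(x - 2).
Partial fractions: 2*(-3*x + 4)/(x*(x - 2)) = -4/x - 2/(x - 2).
An antiderivative is F(x) = -4*log(x) - 2*log(x - 2).
Then F(6) - F(4) = (-8*log(2) - 4*log(3)) - (-10*log(2)) = log(4/81).

log(4/81)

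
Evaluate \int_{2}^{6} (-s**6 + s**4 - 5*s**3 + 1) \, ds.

By the power rule, an antiderivative is F(s) = -s**7/7 + s**5/5 - 5*s**4/4 + s.
Then F(6) - F(2) = (-1401738/35) - (-1046/35) = -1400692/35.

-1400692/35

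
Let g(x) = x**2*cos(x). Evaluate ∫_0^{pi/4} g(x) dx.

sqrt(2)*(-32 + pi**2 + 8*pi)/32

Integrate by parts twice (u = x^2, dv = cos(x) dx).
An antiderivative is F(x) = x**2*sin(x) + 2*x*cos(x) - 2*sin(x).
Then F(pi/4) - F(0) = (sqrt(2)*(-32 + pi**2 + 8*pi)/32) - (0) = sqrt(2)*(-32 + pi**2 + 8*pi)/32.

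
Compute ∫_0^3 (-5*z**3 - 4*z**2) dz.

-549/4

By the power rule, an antiderivative is F(z) = -5*z**4/4 - 4*z**3/3.
Then F(3) - F(0) = (-549/4) - (0) = -549/4.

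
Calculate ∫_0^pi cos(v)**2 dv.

Use the identity cos^2(v) = (1 + cos(2*v))/2.
An antiderivative is F(v) = v/2 + sin(2*v)/4.
Then F(pi) - F(0) = (pi/2) - (0) = pi/2.

pi/2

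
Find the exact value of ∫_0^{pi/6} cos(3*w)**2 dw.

pi/12

Use the identity cos^2(3*w) = (1 + cos(6*w))/2.
An antiderivative is F(w) = w/2 + sin(6*w)/12.
Then F(pi/6) - F(0) = (pi/12) - (0) = pi/12.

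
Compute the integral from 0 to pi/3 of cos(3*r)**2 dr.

pi/6

Use the identity cos^2(3*r) = (1 + cos(6*r))/2.
An antiderivative is F(r) = r/2 + sin(6*r)/12.
Then F(pi/3) - F(0) = (pi/6) - (0) = pi/6.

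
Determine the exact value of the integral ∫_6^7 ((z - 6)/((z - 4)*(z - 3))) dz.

Factor the denominator: z**2 - 7*z + 12 = (z - 3)(z - 4).
Partial fractions: (z - 6)/((z - 4)*(z - 3)) = 3/(z - 3) - 2/(z - 4).
An antiderivative is F(z) = -2*log(z - 4) + 3*log(z - 3).
Then F(7) - F(6) = (log(64/9)) - (log(27/4)) = -5*log(3) + 8*log(2).

-5*log(3) + 8*log(2)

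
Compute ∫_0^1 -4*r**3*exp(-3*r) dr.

Integrate by parts 3 times (u = r^3, dv = -4*exp(-3*r) dr).
An antiderivative is F(r) = (36*r**3 + 36*r**2 + 24*r + 8)*exp(-3*r)/27.
Then F(1) - F(0) = (104*exp(-3)/27) - (8/27) = -8/27 + 104*exp(-3)/27.

-8/27 + 104*exp(-3)/27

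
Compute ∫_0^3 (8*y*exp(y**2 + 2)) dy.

-4*(1 - exp(9))*exp(2)

Let u = y**2 + 2, so du = 2*y dy. When y = 0, u = 2; when y = 3, u = 11.
The integral becomes 4·∫ exp(u) du from 2 to 11, with antiderivative 4*exp(u).
Back in y: F(y) = 4*exp(y**2 + 2).
Then F(3) - F(0) = (4*exp(11)) - (4*exp(2)) = -4*(1 - exp(9))*exp(2).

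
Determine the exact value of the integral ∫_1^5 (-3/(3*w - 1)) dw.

An antiderivative is F(w) = -log(3*w - 1).
Then F(5) - F(1) = (-log(14)) - (-log(2)) = -log(7).

-log(7)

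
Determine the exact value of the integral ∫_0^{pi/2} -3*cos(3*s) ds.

An antiderivative is F(s) = -sin(3*s).
Then F(pi/2) - F(0) = (1) - (0) = 1.

1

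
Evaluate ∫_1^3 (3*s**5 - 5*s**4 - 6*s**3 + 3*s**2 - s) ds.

24

By the power rule, an antiderivative is F(s) = s**6/2 - s**5 - 3*s**4/2 + s**3 - s**2/2.
Then F(3) - F(1) = (45/2) - (-3/2) = 24.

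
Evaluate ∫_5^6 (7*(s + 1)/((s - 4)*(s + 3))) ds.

Factor the denominator: s**2 - s - 12 = (s + 3)(s - 4).
Partial fractions: 7*(s + 1)/((s - 4)*(s + 3)) = 2/(s + 3) + 5/(s - 4).
An antiderivative is F(s) = 5*log(s - 4) + 2*log(s + 3).
Then F(6) - F(5) = (5*log(2) + 4*log(3)) - (log(64)) = log(81/2).

log(81/2)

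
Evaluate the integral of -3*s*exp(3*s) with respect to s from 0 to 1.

Integrate by parts once (u = s, dv = -3*exp(3*s) ds).
An antiderivative is F(s) = (-3*s + 1)*exp(3*s)/3.
Then F(1) - F(0) = (-2*exp(3)/3) - (1/3) = -2*exp(3)/3 - 1/3.

-2*exp(3)/3 - 1/3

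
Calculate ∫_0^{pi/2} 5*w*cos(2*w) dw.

-5/2

Integrate by parts once (u = w, dv = 5*cos(2*w) dw).
An antiderivative is F(w) = 5*w*sin(2*w)/2 + 5*cos(2*w)/4.
Then F(pi/2) - F(0) = (-5/4) - (5/4) = -5/2.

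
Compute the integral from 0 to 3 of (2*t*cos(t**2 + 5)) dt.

-sin(5) + sin(14)

Let u = t**2 + 5, so du = 2*t dt. When t = 0, u = 5; when t = 3, u = 14.
The integral becomes ∫ cos(u) du from 5 to 14, with antiderivative sin(u).
Back in t: F(t) = sin(t**2 + 5).
Then F(3) - F(0) = (sin(14)) - (sin(5)) = -sin(5) + sin(14).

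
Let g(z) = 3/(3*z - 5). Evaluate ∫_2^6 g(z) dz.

log(13)

An antiderivative is F(z) = log(3*z - 5).
Then F(6) - F(2) = (log(13)) - (0) = log(13).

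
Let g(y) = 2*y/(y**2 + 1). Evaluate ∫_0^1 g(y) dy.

log(2)

Let u = y**2 + 1, so du = 2*y dy. When y = 0, u = 1; when y = 1, u = 2.
The integral becomes ∫ 1/u du from 1 to 2, with antiderivative log(u).
Back in y: F(y) = log(y**2 + 1).
Then F(1) - F(0) = (log(2)) - (0) = log(2).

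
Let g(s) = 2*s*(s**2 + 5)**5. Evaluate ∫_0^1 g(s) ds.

31031/6

Let u = s**2 + 5, so du = 2*s ds. When s = 0, u = 5; when s = 1, u = 6.
The integral becomes ∫ u**5 du from 5 to 6, with antiderivative u**6/6.
Back in s: F(s) = (s**2 + 5)**6/6.
Then F(1) - F(0) = (7776) - (15625/6) = 31031/6.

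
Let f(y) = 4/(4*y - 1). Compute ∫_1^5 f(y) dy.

An antiderivative is F(y) = log(4*y - 1).
Then F(5) - F(1) = (log(19)) - (log(3)) = log(19/3).

log(19/3)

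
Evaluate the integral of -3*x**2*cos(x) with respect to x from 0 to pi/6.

Integrate by parts twice (u = x^2, dv = -3*cos(x) dx).
An antiderivative is F(x) = -3*x**2*sin(x) - 6*x*cos(x) + 6*sin(x).
Then F(pi/6) - F(0) = (-sqrt(3)*pi/2 - pi**2/24 + 3) - (0) = -sqrt(3)*pi/2 - pi**2/24 + 3.

-sqrt(3)*pi/2 - pi**2/24 + 3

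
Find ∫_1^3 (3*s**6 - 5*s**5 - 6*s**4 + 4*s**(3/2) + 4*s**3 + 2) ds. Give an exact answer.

72*sqrt(3)/5 + 2566/21

By the power rule, an antiderivative is F(s) = 3*s**7/7 - 5*s**6/6 + 8*s**(5/2)/5 - 6*s**5/5 + s**4 + 2*s.
Then F(3) - F(1) = (72*sqrt(3)/5 + 8763/70) - (629/210) = 72*sqrt(3)/5 + 2566/21.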